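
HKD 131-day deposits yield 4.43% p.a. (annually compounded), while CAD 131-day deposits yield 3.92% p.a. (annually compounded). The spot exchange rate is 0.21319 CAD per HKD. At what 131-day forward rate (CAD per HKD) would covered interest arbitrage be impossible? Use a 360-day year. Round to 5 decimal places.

T = 131/360 years.
CAD growth factor: (1 + 0.0392)^(131/360) = 1.0140903.
HKD growth factor: (1 + 0.0443)^(131/360) = 1.0158985.
CIP: F = S · (grow CAD)/(grow HKD) = 0.21319 × 1.0140903/1.0158985 = 0.2128105 CAD per HKD.

0.21281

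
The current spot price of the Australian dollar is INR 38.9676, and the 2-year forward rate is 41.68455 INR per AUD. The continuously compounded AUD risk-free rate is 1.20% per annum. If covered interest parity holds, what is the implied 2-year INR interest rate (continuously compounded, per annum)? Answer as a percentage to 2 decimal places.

4.57%

T = 2 years.
By CIP, F/S equals the INR-to-AUD growth ratio: 41.68455/38.9676 = 1.0697233.
AUD growth factor: e^(0.0120×2) = 1.0242903.
That pins the INR growth at 1.0957072.
r = ln(1.0957072)/2 = 0.045700 → 4.57%.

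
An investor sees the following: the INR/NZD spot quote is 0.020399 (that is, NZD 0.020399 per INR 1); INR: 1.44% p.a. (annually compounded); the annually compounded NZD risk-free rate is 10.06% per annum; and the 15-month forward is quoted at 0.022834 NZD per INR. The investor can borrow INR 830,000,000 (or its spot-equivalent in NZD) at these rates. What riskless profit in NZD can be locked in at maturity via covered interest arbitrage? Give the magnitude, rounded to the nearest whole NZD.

NZD 207,579

T = 15/12 years.
Keep in INR, deliver into the forward: 830,000,000·1.0180322841·0.022834 = NZD 19,293,971.82.
Swap to NZD now, deposit: 830,000,000·0.020399·1.1272931956 = NZD 19,086,392.73.
The quoted forward overvalues INR, so borrow NZD, buy INR at spot, deposit the INR at 1.44%, and sell the proceeds forward at 0.022834.
Arbitrage profit = |19,293,971.82 − 19,086,392.73| = NZD 207,579.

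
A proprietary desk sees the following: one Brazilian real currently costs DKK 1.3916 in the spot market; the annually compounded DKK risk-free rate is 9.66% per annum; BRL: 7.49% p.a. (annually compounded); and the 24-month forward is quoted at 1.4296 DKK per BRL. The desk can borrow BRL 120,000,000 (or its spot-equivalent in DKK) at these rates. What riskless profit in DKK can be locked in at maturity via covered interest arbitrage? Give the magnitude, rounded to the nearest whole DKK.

DKK 2,600,252

T = 2 years.
Keep in BRL, deliver into the forward: 120,000,000·1.15541001·1.4296 = DKK 198,212,898.04.
Swap to DKK now, deposit: 120,000,000·1.3916·1.20253156 = DKK 200,813,150.27.
The quoted forward undervalues BRL, so borrow BRL, convert to DKK at spot, deposit the DKK at 9.66%, and buy BRL forward at 1.4296 to cover the loan.
The gap between the two covered legs is DKK 2,600,252.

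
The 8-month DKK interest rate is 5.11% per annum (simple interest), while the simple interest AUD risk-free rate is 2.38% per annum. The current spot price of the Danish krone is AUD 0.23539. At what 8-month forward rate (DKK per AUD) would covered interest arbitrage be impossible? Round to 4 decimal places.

T = 8/12 years.
Growth of 1 AUD over T: 1 + 0.0238×8/12 = 1.0158667.
DKK growth factor: 1 + 0.0511×8/12 = 1.0340667.
CIP: F = S · (grow AUD)/(grow DKK) = 0.23539 × 1.0158667/1.0340667 = 0.2312470 AUD per DKK.
Invert for DKK per AUD: 1 / 0.2312470 = 4.3244.

4.3244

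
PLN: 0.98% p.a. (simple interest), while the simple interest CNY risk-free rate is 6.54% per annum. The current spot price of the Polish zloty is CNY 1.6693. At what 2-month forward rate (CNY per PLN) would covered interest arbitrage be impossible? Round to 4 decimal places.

1.6847

T = 2/12 years.
CNY growth factor: 1 + 0.0654×2/12 = 1.010900.
Growth of 1 PLN over T: 1 + 0.0098×2/12 = 1.0016333.
CIP: F = S · (grow CNY)/(grow PLN) = 1.6693 × 1.010900/1.0016333 = 1.684744 CNY per PLN.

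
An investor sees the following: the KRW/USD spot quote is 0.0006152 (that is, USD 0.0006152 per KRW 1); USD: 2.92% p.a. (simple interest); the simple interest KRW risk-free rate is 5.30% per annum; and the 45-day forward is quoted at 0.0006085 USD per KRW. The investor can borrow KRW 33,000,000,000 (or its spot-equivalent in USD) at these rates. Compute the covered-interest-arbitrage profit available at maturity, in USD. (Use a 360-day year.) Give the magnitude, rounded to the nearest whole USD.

T = 45/360 years.
Route A — deposit KRW, sell forward: 33,000,000,000 × 1.006625 × 0.0006085 = USD 20,213,533.31.
Route B — convert at spot, deposit USD: 33,000,000,000 × 0.0006152 × 1.003650 = USD 20,375,700.84.
The quoted forward undervalues KRW, so borrow KRW, convert to USD at spot, deposit the USD at 2.92%, and buy KRW forward at 0.0006085 to cover the loan.
The gap between the two covered legs is USD 162,168.

USD 162,168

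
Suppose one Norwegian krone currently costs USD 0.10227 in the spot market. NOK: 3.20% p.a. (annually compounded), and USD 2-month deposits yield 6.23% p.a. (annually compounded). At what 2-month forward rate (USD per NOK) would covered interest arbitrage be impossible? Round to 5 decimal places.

T = 2/12 years.
USD growth factor: (1 + 0.0623)^(2/12) = 1.0101236.
NOK growth factor: (1 + 0.0320)^(2/12) = 1.0052636.
Forward (USD per NOK) = 0.10227 × 1.0101236 / 1.0052636 = 0.1027644.

0.10276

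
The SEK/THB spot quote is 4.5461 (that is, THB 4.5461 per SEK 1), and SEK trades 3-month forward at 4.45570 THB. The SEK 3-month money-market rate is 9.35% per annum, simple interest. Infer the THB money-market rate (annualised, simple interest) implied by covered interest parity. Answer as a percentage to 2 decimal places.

T = 3/12 years.
F/S = 4.4557/4.5461 = 0.9801148 = (growth of THB) / (growth of SEK).
SEK growth factor: 1 + 0.0935×3/12 = 1.023375.
That pins the THB growth at 1.003025.
r = (1.003025 − 1)/(3/12) = 0.012100 → 1.21%.

1.21%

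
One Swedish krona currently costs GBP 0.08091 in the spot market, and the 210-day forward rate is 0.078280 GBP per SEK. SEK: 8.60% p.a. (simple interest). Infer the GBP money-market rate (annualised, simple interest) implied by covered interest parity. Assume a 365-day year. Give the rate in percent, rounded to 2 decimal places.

2.67%

T = 210/365 years.
CIP gives F = S · g_GBP/g_SEK, so g_GBP/g_SEK = 0.07828/0.08091 = 0.9674947.
SEK growth factor: 1 + 0.0860×210/365 = 1.0494795.
So the GBP growth factor = 1.0153659.
(1.0153659 − 1)/T = 0.026707, i.e. 2.67%.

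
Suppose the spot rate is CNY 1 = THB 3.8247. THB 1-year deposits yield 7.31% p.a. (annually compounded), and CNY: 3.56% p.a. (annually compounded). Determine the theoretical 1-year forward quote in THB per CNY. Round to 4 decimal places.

3.9632

T = 1 year.
Growth of 1 THB over T: (1 + 0.0731)^1 = 1.073100.
CNY accumulates by (1 + 0.0356)^1 = 1.035600.
Forward (THB per CNY) = 3.8247 × 1.073100 / 1.035600 = 3.963196.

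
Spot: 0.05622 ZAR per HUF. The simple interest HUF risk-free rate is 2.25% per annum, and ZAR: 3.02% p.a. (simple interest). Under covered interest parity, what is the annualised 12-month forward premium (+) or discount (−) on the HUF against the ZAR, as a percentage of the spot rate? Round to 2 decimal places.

+0.75%

T = 1 year.
F = S · g_ZAR/g_HUF = 0.05622 × 1.030200/1.022500 = 0.05664337.
(F − S)/S ÷ T = (0.05664337 − 0.05622)/0.05622/1 = 0.007531 → 0.75%.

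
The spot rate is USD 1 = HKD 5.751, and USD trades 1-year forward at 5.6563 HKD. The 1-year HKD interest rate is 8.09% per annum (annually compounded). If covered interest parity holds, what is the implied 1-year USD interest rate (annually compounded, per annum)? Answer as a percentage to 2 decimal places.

9.90%

T = 1 year.
CIP gives F = S · g_HKD/g_USD, so g_HKD/g_USD = 5.6563/5.751 = 0.9835333.
The HKD side grows by (1 + 0.0809)^1 = 1.080900.
That pins the USD growth at 1.0989969.
Annualise: 1.0989969^(1/1) − 1 = 0.098997 = 9.90%.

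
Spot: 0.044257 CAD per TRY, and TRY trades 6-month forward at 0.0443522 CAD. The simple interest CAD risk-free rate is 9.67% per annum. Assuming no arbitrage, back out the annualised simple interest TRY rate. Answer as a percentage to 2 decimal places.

T = 6/12 years.
F/S = 0.0443522/0.044257 = 1.0021511 = (growth of CAD) / (growth of TRY).
The CAD side grows by 1 + 0.0967×6/12 = 1.048350.
Hence g_TRY = 1.0460997.
(1.0460997 − 1)/T = 0.092199, i.e. 9.22%.

9.22%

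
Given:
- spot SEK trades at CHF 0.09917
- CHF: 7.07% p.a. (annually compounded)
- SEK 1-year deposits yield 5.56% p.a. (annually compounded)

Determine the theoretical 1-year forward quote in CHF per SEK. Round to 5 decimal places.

T = 1 year.
CHF accumulates by (1 + 0.0707)^1 = 1.070700.
SEK growth factor: (1 + 0.0556)^1 = 1.055600.
CIP: F = S · (grow CHF)/(grow SEK) = 0.09917 × 1.070700/1.055600 = 0.1005886 CHF per SEK.

0.10059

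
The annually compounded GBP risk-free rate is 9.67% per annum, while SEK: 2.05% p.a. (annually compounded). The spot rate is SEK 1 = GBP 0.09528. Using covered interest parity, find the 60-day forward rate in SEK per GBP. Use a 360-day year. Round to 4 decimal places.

T = 60/360 years.
Growth of 1 GBP over T: (1 + 0.0967)^(60/360) = 1.01550323.
Growth of 1 SEK over T: (1 + 0.0205)^(60/360) = 1.00338784.
So F = 0.09528 × 1.01550323 / 1.00338784 = 0.096430457 (GBP/SEK).
Invert for SEK per GBP: 1 / 0.096430457 = 10.3702.

10.3702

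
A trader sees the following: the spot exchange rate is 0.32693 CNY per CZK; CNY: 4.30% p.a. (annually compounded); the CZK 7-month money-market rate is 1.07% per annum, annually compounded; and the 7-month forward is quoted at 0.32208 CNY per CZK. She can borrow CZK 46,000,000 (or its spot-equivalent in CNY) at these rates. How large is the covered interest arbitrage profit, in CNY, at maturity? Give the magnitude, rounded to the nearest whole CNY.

CNY 504,741

T = 7/12 years.
Keep in CZK, deliver into the forward: 46,000,000·1.0062278228·0.32208 = CNY 14,907,949.43.
Swap to CNY now, deposit: 46,000,000·0.32693·1.0248630761 = CNY 15,412,690.33.
The quoted forward undervalues CZK, so borrow CZK, convert to CNY at spot, deposit the CNY at 4.30%, and buy CZK forward at 0.32208 to cover the loan.
The gap between the two covered legs is CNY 504,741.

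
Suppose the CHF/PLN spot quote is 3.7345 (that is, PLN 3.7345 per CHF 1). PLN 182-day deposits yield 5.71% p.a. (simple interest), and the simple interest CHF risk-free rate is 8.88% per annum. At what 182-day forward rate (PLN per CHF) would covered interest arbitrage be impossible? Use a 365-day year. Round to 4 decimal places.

T = 182/365 years.
Growth of 1 PLN over T: 1 + 0.0571×182/365 = 1.0284718.
CHF growth factor: 1 + 0.0888×182/365 = 1.0442784.
Forward (PLN per CHF) = 3.7345 × 1.0284718 / 1.0442784 = 3.677973.

3.6780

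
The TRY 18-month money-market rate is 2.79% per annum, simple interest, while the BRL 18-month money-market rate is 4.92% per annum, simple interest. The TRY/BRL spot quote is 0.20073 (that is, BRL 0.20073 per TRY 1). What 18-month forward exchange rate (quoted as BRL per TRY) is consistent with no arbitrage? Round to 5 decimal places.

0.20689

T = 18/12 years.
Growth of 1 BRL over T: 1 + 0.0492×18/12 = 1.073800.
TRY accumulates by 1 + 0.0279×18/12 = 1.041850.
Forward (BRL per TRY) = 0.20073 × 1.073800 / 1.041850 = 0.2068857.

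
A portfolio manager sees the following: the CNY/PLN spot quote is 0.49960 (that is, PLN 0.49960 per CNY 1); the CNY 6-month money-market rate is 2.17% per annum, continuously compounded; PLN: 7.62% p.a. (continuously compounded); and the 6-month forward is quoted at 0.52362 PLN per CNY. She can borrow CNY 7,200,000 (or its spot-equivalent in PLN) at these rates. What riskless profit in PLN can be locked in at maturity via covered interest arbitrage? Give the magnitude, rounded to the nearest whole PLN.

PLN 74,377

T = 6/12 years.
Route A — deposit CNY, sell forward: 7,200,000 × 1.010909075 × 0.52362 = PLN 3,811,191.91.
Route B — convert at spot, deposit PLN: 7,200,000 × 0.49960 × 1.038835111 = PLN 3,736,814.55.
The quoted forward overvalues CNY, so borrow PLN, buy CNY at spot, deposit the CNY at 2.17%, and sell the proceeds forward at 0.52362.
The gap between the two covered legs is PLN 74,377.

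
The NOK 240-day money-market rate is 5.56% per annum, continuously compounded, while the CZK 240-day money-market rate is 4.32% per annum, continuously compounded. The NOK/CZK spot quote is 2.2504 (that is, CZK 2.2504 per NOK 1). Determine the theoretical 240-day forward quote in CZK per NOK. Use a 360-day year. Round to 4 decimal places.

T = 240/360 years.
CZK accumulates by e^(0.0432×240/360) = 1.0292187.
Growth of 1 NOK over T: e^(0.0556×240/360) = 1.0377622.
Forward (CZK per NOK) = 2.2504 × 1.0292187 / 1.0377622 = 2.231873.

2.2319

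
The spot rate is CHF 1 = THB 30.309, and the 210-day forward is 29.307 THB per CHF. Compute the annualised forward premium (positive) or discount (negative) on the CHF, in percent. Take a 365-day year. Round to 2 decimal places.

-5.75%

T = 210/365 years.
CHF trades forward at -3.30595% vs spot over the period.
×(1/T) gives -5.75% p.a.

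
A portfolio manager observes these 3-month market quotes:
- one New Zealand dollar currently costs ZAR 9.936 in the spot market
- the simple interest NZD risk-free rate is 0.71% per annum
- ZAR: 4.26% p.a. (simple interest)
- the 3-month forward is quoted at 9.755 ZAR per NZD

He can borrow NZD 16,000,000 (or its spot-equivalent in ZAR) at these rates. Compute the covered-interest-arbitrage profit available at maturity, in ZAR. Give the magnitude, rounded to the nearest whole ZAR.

T = 3/12 years.
Route A — deposit NZD, sell forward: 16,000,000 × 1.001775 × 9.755 = ZAR 156,357,042.00.
Route B — convert at spot, deposit ZAR: 16,000,000 × 9.936 × 1.010650 = ZAR 160,669,094.40.
The quoted forward undervalues NZD, so borrow NZD, convert to ZAR at spot, deposit the ZAR at 4.26%, and buy NZD forward at 9.755 to cover the loan.
Arbitrage profit = |156,357,042.00 − 160,669,094.40| = ZAR 4,312,052.

ZAR 4,312,052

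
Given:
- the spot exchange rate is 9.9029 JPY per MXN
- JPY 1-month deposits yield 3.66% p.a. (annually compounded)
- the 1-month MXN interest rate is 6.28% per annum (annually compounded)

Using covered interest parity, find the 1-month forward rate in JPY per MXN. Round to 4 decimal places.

9.8823

T = 1/12 years.
JPY growth factor: (1 + 0.0366)^(1/12) = 1.003000.
MXN accumulates by (1 + 0.0628)^(1/12) = 1.0050885.
CIP: F = S · (grow JPY)/(grow MXN) = 9.9029 × 1.003000/1.0050885 = 9.882323 JPY per MXN.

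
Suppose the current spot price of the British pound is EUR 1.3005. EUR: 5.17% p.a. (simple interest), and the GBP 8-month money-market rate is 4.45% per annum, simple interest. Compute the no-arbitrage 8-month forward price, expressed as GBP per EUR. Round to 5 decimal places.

T = 8/12 years.
EUR accumulates by 1 + 0.0517×8/12 = 1.0344667.
GBP growth factor: 1 + 0.0445×8/12 = 1.0296667.
So F = 1.3005 × 1.0344667 / 1.0296667 = 1.306563 (EUR/GBP).
Invert for GBP per EUR: 1 / 1.306563 = 0.76537.

0.76537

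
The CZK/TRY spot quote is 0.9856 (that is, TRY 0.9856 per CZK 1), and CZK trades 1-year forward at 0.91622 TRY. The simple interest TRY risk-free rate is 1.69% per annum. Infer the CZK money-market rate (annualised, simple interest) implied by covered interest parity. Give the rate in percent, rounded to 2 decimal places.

9.39%

T = 1 year.
F/S = 0.91622/0.9856 = 0.9296063 = (growth of TRY) / (growth of CZK).
The TRY side grows by 1 + 0.0169×1 = 1.016900.
So the CZK growth factor = 1.0939039.
(1.0939039 − 1)/T = 0.093904, i.e. 9.39%.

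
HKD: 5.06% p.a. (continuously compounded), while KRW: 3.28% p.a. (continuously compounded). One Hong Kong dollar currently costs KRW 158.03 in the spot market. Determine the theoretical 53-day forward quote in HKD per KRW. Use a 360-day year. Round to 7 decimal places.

T = 53/360 years.
KRW accumulates by e^(0.0328×53/360) = 1.0048406.
HKD accumulates by e^(0.0506×53/360) = 1.0074773.
CIP: F = S · (grow KRW)/(grow HKD) = 158.03 × 1.0048406/1.0074773 = 157.6164 KRW per HKD.
Quoted the other way: 1/157.6164 = 0.0063445 HKD per KRW.

0.0063445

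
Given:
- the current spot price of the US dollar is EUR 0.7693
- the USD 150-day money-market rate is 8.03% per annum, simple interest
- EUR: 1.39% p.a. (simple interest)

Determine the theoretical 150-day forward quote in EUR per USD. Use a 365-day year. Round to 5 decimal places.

T = 150/365 years.
EUR accumulates by 1 + 0.0139×150/365 = 1.0057123.
USD accumulates by 1 + 0.0803×150/365 = 1.033000.
CIP: F = S · (grow EUR)/(grow USD) = 0.7693 × 1.0057123/1.033000 = 0.7489782 EUR per USD.

0.74898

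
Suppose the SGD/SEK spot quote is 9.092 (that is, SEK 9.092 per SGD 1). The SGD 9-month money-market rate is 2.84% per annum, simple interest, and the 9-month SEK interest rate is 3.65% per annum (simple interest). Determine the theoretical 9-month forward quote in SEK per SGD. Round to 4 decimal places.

T = 9/12 years.
SEK accumulates by 1 + 0.0365×9/12 = 1.027375.
SGD accumulates by 1 + 0.0284×9/12 = 1.021300.
CIP: F = S · (grow SEK)/(grow SGD) = 9.092 × 1.027375/1.021300 = 9.146082 SEK per SGD.

9.1461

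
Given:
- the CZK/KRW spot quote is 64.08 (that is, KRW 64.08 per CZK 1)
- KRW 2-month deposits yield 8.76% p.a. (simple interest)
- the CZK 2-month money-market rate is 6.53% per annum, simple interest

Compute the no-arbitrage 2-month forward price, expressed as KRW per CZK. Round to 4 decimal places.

T = 2/12 years.
KRW accumulates by 1 + 0.0876×2/12 = 1.014600.
CZK accumulates by 1 + 0.0653×2/12 = 1.01088333.
Forward (KRW per CZK) = 64.08 × 1.014600 / 1.01088333 = 64.315600.

64.3156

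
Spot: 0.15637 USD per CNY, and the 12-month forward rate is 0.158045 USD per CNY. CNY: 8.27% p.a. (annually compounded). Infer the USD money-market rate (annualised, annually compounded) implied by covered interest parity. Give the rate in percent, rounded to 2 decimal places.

T = 1 year.
CIP gives F = S · g_USD/g_CNY, so g_USD/g_CNY = 0.158045/0.15637 = 1.0107118.
CNY growth factor: (1 + 0.0827)^1 = 1.082700.
Hence g_USD = 1.0942977.
r = 1.0942977^(1/1) − 1 = 0.094298 → 9.43%.

9.43%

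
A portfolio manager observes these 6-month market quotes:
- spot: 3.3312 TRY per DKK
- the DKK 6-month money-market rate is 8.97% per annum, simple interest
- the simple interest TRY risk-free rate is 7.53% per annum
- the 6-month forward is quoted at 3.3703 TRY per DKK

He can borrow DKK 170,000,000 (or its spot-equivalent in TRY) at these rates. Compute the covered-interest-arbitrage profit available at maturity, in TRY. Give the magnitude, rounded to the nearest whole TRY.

TRY 11,022,507

T = 6/12 years.
Route A — deposit DKK, sell forward: 170,000,000 × 1.044850 × 3.3703 = TRY 598,647,852.35.
Route B — convert at spot, deposit TRY: 170,000,000 × 3.3312 × 1.037650 = TRY 587,625,345.60.
The quoted forward overvalues DKK, so borrow TRY, buy DKK at spot, deposit the DKK at 8.97%, and sell the proceeds forward at 3.3703.
The gap between the two covered legs is TRY 11,022,507.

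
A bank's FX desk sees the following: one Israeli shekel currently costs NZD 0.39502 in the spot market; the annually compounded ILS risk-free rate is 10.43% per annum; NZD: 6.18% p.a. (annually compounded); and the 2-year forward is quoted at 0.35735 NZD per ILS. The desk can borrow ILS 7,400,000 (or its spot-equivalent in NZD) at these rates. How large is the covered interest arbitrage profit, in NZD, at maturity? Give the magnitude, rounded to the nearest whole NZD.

T = 2 years.
Route A — deposit ILS, sell forward: 7,400,000 × 1.21947849 × 0.35735 = NZD 3,224,776.72.
Route B — convert at spot, deposit NZD: 7,400,000 × 0.39502 × 1.12741924 = NZD 3,295,613.30.
The quoted forward undervalues ILS, so borrow ILS, convert to NZD at spot, deposit the NZD at 6.18%, and buy ILS forward at 0.35735 to cover the loan.
Profit = 3,295,613.30 − 3,224,776.72 = NZD 70,837.

NZD 70,837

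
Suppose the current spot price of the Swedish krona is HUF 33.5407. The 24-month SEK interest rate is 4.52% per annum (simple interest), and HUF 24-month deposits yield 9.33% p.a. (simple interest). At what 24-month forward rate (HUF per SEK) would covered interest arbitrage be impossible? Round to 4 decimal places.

36.4998

T = 2 years.
Growth of 1 HUF over T: 1 + 0.0933×2 = 1.186600.
Growth of 1 SEK over T: 1 + 0.0452×2 = 1.090400.
So F = 33.5407 × 1.186600 / 1.090400 = 36.499812 (HUF/SEK).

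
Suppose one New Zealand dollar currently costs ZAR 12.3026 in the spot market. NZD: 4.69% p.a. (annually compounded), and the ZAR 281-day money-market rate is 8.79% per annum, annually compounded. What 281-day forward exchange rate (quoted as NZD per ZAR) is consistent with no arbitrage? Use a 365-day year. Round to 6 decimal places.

T = 281/365 years.
ZAR growth factor: (1 + 0.0879)^(281/365) = 1.067010.
NZD growth factor: (1 + 0.0469)^(281/365) = 1.0359154.
Forward (ZAR per NZD) = 12.3026 × 1.067010 / 1.0359154 = 12.67188.
Quoted the other way: 1/12.67188 = 0.078915 NZD per ZAR.

0.078915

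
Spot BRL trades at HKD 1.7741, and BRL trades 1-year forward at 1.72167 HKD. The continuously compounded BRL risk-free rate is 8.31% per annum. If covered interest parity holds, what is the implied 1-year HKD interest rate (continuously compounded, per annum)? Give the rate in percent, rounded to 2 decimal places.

5.31%

T = 1 year.
F/S = 1.72167/1.7741 = 0.9704470 = (growth of HKD) / (growth of BRL).
BRL growth factor: e^(0.0831×1) = 1.0866505.
So the HKD growth factor = 1.0545367.
Take logs: ln 1.0545367 / 1 = 0.053102, so 5.31%.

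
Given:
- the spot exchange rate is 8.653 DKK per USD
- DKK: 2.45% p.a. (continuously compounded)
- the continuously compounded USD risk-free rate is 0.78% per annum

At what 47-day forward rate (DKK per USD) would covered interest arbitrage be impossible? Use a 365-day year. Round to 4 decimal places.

T = 47/365 years.
Growth of 1 DKK over T: e^(0.0245×47/365) = 1.0031598.
Growth of 1 USD over T: e^(0.0078×47/365) = 1.0010049.
So F = 8.653 × 1.0031598 / 1.0010049 = 8.671628 (DKK/USD).

8.6716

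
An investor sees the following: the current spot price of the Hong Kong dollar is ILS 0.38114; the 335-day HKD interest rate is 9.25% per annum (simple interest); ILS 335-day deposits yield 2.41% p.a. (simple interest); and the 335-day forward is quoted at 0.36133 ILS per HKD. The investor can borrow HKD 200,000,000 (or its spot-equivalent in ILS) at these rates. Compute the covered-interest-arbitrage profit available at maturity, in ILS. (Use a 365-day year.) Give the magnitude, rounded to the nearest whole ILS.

ILS 487,085

T = 335/365 years.
Invest the HKD and cover forward: 200,000,000 × 1.0848972603 × 0.36133 = ILS 78,401,185.41.
Convert at spot and invest in ILS: 200,000,000 × 0.38114 × 1.0221191781 = ILS 77,914,100.71.
The quoted forward overvalues HKD, so borrow ILS, buy HKD at spot, deposit the HKD at 9.25%, and sell the proceeds forward at 0.36133.
Arbitrage profit = |78,401,185.41 − 77,914,100.71| = ILS 487,085.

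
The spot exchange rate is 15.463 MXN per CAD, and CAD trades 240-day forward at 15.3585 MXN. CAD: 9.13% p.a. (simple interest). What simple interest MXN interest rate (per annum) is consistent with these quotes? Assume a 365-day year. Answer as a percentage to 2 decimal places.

8.04%

T = 240/365 years.
CIP gives F = S · g_MXN/g_CAD, so g_MXN/g_CAD = 15.3585/15.463 = 0.9932419.
CAD growth factor: 1 + 0.0913×240/365 = 1.0600329.
That pins the MXN growth at 1.0528691.
r = (1.0528691 − 1)/(240/365) = 0.080405 → 8.04%.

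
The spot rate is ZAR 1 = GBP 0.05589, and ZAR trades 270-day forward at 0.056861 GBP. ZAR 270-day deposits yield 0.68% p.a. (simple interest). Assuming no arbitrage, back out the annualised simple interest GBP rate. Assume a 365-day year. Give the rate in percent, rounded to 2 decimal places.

T = 270/365 years.
CIP gives F = S · g_GBP/g_ZAR, so g_GBP/g_ZAR = 0.056861/0.05589 = 1.0173734.
The ZAR side grows by 1 + 0.0068×270/365 = 1.0050301.
That pins the GBP growth at 1.0224909.
(1.0224909 − 1)/T = 0.030404, i.e. 3.04%.

3.04%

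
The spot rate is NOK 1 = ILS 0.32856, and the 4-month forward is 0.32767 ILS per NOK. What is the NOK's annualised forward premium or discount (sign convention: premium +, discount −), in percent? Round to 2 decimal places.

-0.81%

T = 4/12 years.
Period premium: (0.32767 − 0.32856)/0.32856 = -0.0027088.
Annualise by dividing by T: -0.0027088 / (4/12) = -0.008126 → -0.81%.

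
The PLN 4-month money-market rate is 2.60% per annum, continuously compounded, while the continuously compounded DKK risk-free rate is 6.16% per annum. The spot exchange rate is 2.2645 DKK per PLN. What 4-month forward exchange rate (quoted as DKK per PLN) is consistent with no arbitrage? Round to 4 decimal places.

2.2915

T = 4/12 years.
Growth of 1 DKK over T: e^(0.0616×4/12) = 1.0207456.
PLN growth factor: e^(0.0260×4/12) = 1.0087043.
So F = 2.2645 × 1.0207456 / 1.0087043 = 2.291532 (DKK/PLN).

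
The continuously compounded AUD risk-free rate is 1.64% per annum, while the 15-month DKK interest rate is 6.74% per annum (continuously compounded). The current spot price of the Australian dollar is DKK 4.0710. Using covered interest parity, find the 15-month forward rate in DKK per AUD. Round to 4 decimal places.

T = 15/12 years.
DKK growth factor: e^(0.0674×15/12) = 1.0879008.
Growth of 1 AUD over T: e^(0.0164×15/12) = 1.0207116.
So F = 4.071 × 1.0879008 / 1.0207116 = 4.338977 (DKK/AUD).

4.3390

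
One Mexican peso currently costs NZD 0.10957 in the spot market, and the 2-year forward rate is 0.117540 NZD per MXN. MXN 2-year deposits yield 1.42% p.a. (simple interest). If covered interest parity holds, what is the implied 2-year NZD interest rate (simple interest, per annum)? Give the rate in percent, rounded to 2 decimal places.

5.16%

T = 2 years.
CIP gives F = S · g_NZD/g_MXN, so g_NZD/g_MXN = 0.11754/0.10957 = 1.0727389.
MXN growth factor: 1 + 0.0142×2 = 1.028400.
So the NZD growth factor = 1.1032047.
r = (1.1032047 − 1)/2 = 0.051602 → 5.16%.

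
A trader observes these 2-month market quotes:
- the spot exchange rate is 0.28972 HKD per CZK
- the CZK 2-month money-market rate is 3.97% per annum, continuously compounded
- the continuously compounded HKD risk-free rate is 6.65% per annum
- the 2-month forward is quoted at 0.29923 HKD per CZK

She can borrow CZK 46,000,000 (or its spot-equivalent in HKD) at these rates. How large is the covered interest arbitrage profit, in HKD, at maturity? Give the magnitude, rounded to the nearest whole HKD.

T = 2/12 years.
Invest the CZK and cover forward: 46,000,000 × 1.0066386052 × 0.29923 = HKD 13,855,957.61.
Convert at spot and invest in HKD: 46,000,000 × 0.28972 × 1.011144981 = HKD 13,475,650.50.
The quoted forward overvalues CZK, so borrow HKD, buy CZK at spot, deposit the CZK at 3.97%, and sell the proceeds forward at 0.29923.
Arbitrage profit = |13,855,957.61 − 13,475,650.50| = HKD 380,307.

HKD 380,307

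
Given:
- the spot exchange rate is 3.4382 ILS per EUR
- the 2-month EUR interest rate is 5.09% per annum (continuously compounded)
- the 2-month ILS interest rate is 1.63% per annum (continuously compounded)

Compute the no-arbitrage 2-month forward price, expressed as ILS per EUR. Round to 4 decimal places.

3.4184

T = 2/12 years.
ILS accumulates by e^(0.0163×2/12) = 1.0027204.
EUR growth factor: e^(0.0509×2/12) = 1.0085194.
CIP: F = S · (grow ILS)/(grow EUR) = 3.4382 × 1.0027204/1.0085194 = 3.418430 ILS per EUR.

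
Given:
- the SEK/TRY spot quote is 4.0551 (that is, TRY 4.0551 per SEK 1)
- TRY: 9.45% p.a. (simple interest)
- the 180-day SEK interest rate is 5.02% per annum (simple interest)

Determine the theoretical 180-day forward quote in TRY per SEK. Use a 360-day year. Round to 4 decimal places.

4.1427

T = 180/360 years.
TRY accumulates by 1 + 0.0945×180/360 = 1.047250.
SEK growth factor: 1 + 0.0502×180/360 = 1.025100.
Forward (TRY per SEK) = 4.0551 × 1.047250 / 1.025100 = 4.142721.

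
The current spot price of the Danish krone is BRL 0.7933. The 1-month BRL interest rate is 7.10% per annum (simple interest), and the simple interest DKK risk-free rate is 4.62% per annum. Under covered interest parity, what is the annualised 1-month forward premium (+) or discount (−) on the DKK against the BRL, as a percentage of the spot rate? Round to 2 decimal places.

T = 1/12 years.
F = S · g_BRL/g_DKK = 0.7933 × 1.0059167/1.003850 = 0.7949332.
(F − S)/S ÷ T = (0.7949332 − 0.7933)/0.7933/(1/12) = 0.024705 → 2.47%.

+2.47%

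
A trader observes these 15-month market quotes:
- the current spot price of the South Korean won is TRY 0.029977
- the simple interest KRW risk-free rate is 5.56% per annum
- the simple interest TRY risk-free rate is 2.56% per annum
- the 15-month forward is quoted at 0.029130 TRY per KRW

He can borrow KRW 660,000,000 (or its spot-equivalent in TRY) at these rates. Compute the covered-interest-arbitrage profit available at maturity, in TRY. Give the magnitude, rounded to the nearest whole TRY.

T = 15/12 years.
Invest the KRW and cover forward: 660,000,000 × 1.069500 × 0.029130 = TRY 20,561,993.10.
Convert at spot and invest in TRY: 660,000,000 × 0.029977 × 1.032000 = TRY 20,417,934.24.
The quoted forward overvalues KRW, so borrow TRY, buy KRW at spot, deposit the KRW at 5.56%, and sell the proceeds forward at 0.029130.
Profit = 20,561,993.10 − 20,417,934.24 = TRY 144,059.

TRY 144,059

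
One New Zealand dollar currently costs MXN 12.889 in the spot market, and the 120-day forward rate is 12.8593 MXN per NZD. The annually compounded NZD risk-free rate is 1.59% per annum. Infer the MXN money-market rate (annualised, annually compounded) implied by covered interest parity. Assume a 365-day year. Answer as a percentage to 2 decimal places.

0.88%

T = 120/365 years.
F/S = 12.8593/12.889 = 0.9976957 = (growth of MXN) / (growth of NZD).
NZD growth factor: (1 + 0.0159)^(120/365) = 1.0051997.
So the MXN growth factor = 1.0028834.
Annualise: 1.0028834^(365/120) − 1 = 0.008796 = 0.88%.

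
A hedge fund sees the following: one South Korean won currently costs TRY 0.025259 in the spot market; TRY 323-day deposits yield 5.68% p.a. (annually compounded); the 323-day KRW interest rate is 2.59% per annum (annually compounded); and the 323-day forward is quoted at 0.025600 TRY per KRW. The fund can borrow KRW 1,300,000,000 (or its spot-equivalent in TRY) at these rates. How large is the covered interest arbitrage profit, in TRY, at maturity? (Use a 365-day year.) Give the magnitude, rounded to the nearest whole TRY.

T = 323/365 years.
Route A — deposit KRW, sell forward: 1,300,000,000 × 1.0228858969 × 0.025600 = TRY 34,041,642.65.
Route B — convert at spot, deposit TRY: 1,300,000,000 × 0.025259 × 1.0501032165 = TRY 34,481,924.29.
The quoted forward undervalues KRW, so borrow KRW, convert to TRY at spot, deposit the TRY at 5.68%, and buy KRW forward at 0.025600 to cover the loan.
Profit = 34,481,924.29 − 34,041,642.65 = TRY 440,282.

TRY 440,282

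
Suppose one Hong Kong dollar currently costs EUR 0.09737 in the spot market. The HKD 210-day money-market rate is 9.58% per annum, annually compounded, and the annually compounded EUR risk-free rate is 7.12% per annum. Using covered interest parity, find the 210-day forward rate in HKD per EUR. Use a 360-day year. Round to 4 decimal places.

10.4070

T = 210/360 years.
EUR growth factor: (1 + 0.0712)^(210/360) = 1.04093712.
Growth of 1 HKD over T: (1 + 0.0958)^(210/360) = 1.05481571.
Forward (EUR per HKD) = 0.09737 × 1.04093712 / 1.05481571 = 0.096088868.
Quoted the other way: 1/0.096088868 = 10.4070 HKD per EUR.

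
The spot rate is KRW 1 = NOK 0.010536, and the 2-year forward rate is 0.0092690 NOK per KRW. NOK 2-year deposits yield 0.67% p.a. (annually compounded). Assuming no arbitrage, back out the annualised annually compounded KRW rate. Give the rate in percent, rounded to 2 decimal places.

T = 2 years.
By CIP, F/S equals the NOK-to-KRW growth ratio: 0.009269/0.010536 = 0.8797456.
The NOK side grows by (1 + 0.0067)^2 = 1.0134449.
That pins the KRW growth at 1.151975.
Annualise: 1.151975^(1/2) − 1 = 0.073301 = 7.33%.

7.33%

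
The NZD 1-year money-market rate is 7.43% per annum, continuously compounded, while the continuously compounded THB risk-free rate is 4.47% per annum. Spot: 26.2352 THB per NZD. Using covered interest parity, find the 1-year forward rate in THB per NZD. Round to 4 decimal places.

T = 1 year.
Growth of 1 THB over T: e^(0.0447×1) = 1.0457141.
Growth of 1 NZD over T: e^(0.0743×1) = 1.0771299.
So F = 26.2352 × 1.0457141 / 1.0771299 = 25.470019 (THB/NZD).

25.4700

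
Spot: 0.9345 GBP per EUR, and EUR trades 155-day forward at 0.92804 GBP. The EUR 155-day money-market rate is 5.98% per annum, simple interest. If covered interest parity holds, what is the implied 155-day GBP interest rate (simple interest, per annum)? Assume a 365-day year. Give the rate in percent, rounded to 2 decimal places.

T = 155/365 years.
F/S = 0.92804/0.9345 = 0.9930872 = (growth of GBP) / (growth of EUR).
The EUR side grows by 1 + 0.0598×155/365 = 1.0253945.
Hence g_GBP = 1.0183062.
r = (1.0183062 − 1)/(155/365) = 0.043108 → 4.31%.

4.31%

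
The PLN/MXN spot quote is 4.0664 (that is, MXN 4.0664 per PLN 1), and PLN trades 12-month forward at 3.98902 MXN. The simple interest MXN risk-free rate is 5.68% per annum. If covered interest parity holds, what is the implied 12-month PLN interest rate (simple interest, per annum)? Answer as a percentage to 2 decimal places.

7.73%

T = 1 year.
F/S = 3.98902/4.0664 = 0.9809709 = (growth of MXN) / (growth of PLN).
The MXN side grows by 1 + 0.0568×1 = 1.056800.
So the PLN growth factor = 1.0773001.
r = (1.0773001 − 1)/1 = 0.077300 → 7.73%.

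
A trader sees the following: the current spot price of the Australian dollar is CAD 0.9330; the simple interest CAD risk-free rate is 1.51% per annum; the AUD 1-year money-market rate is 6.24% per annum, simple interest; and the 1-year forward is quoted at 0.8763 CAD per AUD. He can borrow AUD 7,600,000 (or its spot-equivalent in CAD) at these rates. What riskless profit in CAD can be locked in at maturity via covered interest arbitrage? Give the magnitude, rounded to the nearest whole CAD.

CAD 122,415

T = 1 year.
Invest the AUD and cover forward: 7,600,000 × 1.062400 × 0.8763 = CAD 7,075,456.51.
Convert at spot and invest in CAD: 7,600,000 × 0.9330 × 1.015100 = CAD 7,197,871.08.
The quoted forward undervalues AUD, so borrow AUD, convert to CAD at spot, deposit the CAD at 1.51%, and buy AUD forward at 0.8763 to cover the loan.
The gap between the two covered legs is CAD 122,415.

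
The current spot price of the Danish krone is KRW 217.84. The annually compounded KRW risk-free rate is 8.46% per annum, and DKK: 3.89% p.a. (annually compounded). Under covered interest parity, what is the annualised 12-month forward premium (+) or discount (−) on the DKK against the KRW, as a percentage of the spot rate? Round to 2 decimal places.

T = 1 year.
No-arbitrage forward: 217.84 × 1.084600 / 1.038900 = 227.42253 KRW/DKK.
Annualised premium = (F − S)/S × (1/T) = (227.42253 − 217.84)/217.84 ÷ 1 = 4.40%.

+4.40%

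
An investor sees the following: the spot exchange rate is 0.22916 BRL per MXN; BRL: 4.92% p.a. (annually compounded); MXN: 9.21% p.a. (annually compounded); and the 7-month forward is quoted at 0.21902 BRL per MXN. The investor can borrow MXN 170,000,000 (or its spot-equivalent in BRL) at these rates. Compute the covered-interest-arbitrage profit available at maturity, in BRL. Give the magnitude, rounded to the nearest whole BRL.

BRL 867,106

T = 7/12 years.
Keep in MXN, deliver into the forward: 170,000,000·1.0527366373·0.21902 = BRL 39,196,964.31.
Swap to BRL now, deposit: 170,000,000·0.22916·1.0284124631 = BRL 40,064,070.01.
The quoted forward undervalues MXN, so borrow MXN, convert to BRL at spot, deposit the BRL at 4.92%, and buy MXN forward at 0.21902 to cover the loan.
Profit = 40,064,070.01 − 39,196,964.31 = BRL 867,106.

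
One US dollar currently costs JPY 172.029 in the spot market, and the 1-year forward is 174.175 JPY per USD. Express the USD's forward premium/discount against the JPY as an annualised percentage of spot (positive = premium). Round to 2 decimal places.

T = 1 year.
USD trades forward at +1.24746% vs spot over the period.
Per annum: 0.0124746 / 1 = 0.012475 = 1.25%.

+1.25%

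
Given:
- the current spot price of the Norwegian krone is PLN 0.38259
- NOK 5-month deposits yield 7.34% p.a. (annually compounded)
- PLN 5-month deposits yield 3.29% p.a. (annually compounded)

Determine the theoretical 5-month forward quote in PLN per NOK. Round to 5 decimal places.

0.37651

T = 5/12 years.
PLN growth factor: (1 + 0.0329)^(5/12) = 1.013579.
NOK growth factor: (1 + 0.0734)^(5/12) = 1.0299528.
CIP: F = S · (grow PLN)/(grow NOK) = 0.38259 × 1.013579/1.0299528 = 0.3765077 PLN per NOK.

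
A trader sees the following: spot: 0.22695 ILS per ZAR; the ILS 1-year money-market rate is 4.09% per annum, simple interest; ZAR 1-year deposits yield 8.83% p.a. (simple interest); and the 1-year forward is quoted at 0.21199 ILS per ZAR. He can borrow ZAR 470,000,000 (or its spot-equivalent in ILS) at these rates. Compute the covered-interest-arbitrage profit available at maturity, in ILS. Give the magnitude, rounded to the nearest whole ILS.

T = 1 year.
Route A — deposit ZAR, sell forward: 470,000,000 × 1.088300 × 0.21199 = ILS 108,433,096.99.
Route B — convert at spot, deposit ILS: 470,000,000 × 0.22695 × 1.040900 = ILS 111,029,159.85.
The quoted forward undervalues ZAR, so borrow ZAR, convert to ILS at spot, deposit the ILS at 4.09%, and buy ZAR forward at 0.21199 to cover the loan.
Profit = 111,029,159.85 − 108,433,096.99 = ILS 2,596,063.

ILS 2,596,063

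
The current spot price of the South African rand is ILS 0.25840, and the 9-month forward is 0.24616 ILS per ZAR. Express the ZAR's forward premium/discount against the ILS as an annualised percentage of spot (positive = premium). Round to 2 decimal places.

-6.32%

T = 9/12 years.
ZAR trades forward at -4.73684% vs spot over the period.
×(1/T) gives -6.32% p.a.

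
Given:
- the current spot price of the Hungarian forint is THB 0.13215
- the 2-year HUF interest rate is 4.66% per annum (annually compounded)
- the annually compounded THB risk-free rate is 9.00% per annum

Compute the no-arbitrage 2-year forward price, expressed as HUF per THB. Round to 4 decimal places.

T = 2 years.
THB accumulates by (1 + 0.0900)^2 = 1.188100.
HUF growth factor: (1 + 0.0466)^2 = 1.0953716.
So F = 0.13215 × 1.188100 / 1.0953716 = 0.1433371 (THB/HUF).
Invert for HUF per THB: 1 / 0.1433371 = 6.9766.

6.9766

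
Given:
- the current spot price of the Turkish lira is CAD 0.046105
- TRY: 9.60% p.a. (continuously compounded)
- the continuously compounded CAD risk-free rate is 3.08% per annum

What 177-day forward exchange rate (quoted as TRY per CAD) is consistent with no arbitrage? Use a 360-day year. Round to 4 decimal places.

22.3962

T = 177/360 years.
CAD growth factor: e^(0.0308×177/360) = 1.01525857.
Growth of 1 TRY over T: e^(0.0960×177/360) = 1.04833165.
CIP: F = S · (grow CAD)/(grow TRY) = 0.046105 × 1.01525857/1.04833165 = 0.044650466 CAD per TRY.
Invert for TRY per CAD: 1 / 0.044650466 = 22.3962.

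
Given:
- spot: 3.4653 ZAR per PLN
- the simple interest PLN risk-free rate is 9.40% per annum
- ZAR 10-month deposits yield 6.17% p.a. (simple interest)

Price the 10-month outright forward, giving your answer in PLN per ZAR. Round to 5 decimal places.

0.29596

T = 10/12 years.
ZAR growth factor: 1 + 0.0617×10/12 = 1.0514167.
PLN accumulates by 1 + 0.0940×10/12 = 1.0783333.
So F = 3.4653 × 1.0514167 / 1.0783333 = 3.378802 (ZAR/PLN).
Invert for PLN per ZAR: 1 / 3.378802 = 0.29596.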